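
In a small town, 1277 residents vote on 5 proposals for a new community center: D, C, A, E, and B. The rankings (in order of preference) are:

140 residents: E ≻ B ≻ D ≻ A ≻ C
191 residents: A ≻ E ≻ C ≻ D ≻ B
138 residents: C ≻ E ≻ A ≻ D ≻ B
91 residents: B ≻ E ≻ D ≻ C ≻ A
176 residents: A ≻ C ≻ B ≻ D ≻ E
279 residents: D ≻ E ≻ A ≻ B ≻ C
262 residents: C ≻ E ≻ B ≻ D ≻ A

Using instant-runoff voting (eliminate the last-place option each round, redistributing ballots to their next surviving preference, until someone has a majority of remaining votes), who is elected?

C

Round 1: D 279, C 400, A 367, E 140, B 91. Eliminate B.
Round 2: D 279, C 400, A 367, E 231. Eliminate E.
Round 3: D 510, C 400, A 367. Eliminate A.
Round 4: D 510, C 767. C has a majority.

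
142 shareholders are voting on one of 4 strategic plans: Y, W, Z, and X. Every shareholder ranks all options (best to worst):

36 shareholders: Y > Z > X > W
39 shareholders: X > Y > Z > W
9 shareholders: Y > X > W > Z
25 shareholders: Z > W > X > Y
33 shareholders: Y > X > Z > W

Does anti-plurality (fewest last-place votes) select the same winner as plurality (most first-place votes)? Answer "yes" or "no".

Anti-plurality — last-place votes: Y 25, W 108, Z 9, X 0. Winner: X.
Plurality — first-place votes: Y 78, W 0, Z 25, X 39. Winner: Y.
The two methods disagree.

no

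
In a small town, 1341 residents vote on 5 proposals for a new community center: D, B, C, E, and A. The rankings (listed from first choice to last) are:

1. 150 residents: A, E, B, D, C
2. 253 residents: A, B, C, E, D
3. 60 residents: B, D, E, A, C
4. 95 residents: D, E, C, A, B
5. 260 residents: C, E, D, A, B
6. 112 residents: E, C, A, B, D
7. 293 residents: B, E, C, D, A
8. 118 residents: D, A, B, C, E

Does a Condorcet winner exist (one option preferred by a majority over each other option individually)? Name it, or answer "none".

Checking pairwise contests:
B beats D 868–473.
A beats B 988–353.
B beats C 874–467.
B beats E 724–617.
D beats A 826–515.
Every option loses at least one head-to-head, so there is no Condorcet winner.

none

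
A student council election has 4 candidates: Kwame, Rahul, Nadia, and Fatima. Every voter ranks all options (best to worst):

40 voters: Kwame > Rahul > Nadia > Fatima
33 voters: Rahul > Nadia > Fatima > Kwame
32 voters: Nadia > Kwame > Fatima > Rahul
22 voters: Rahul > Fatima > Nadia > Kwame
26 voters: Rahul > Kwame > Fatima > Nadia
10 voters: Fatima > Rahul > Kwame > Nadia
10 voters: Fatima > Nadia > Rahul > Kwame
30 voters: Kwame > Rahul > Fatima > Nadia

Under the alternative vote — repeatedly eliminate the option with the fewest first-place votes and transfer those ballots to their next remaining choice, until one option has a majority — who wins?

Kwame

Round 1: Kwame 70, Rahul 81, Nadia 32, Fatima 20. Eliminate Fatima.
Round 2: Kwame 70, Rahul 91, Nadia 42. Eliminate Nadia.
Round 3: Kwame 102, Rahul 101. Kwame has a majority.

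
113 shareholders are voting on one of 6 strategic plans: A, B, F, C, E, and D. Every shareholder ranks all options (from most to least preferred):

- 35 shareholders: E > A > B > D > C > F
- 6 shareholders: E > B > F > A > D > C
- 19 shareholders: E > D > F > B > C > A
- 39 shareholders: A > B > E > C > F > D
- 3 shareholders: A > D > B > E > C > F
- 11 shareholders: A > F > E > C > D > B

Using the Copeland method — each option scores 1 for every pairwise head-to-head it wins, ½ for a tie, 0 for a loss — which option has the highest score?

E

A: beats B, F, C, and D; loses to E → score 4.
B: beats F, C, and D; loses to A and E → score 3.
F: loses to A, B, C, E, and D → score 0.
C: beats F; loses to A, B, E, and D → score 1.
E: beats A, B, F, C, and D → score 5.
D: beats F and C; loses to A, B, and E → score 2.
E has the best pairwise record.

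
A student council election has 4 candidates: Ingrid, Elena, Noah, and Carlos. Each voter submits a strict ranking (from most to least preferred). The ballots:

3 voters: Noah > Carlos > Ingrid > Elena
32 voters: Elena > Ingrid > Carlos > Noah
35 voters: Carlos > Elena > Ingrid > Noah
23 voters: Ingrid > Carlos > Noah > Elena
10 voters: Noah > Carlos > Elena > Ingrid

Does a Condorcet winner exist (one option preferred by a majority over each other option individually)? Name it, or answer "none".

Checking pairwise contests:
Elena beats Ingrid 77–26.
Carlos beats Elena 71–32.
Ingrid beats Noah 90–13.
Ingrid beats Carlos 55–48.
Every option loses at least one head-to-head, so there is no Condorcet winner.

none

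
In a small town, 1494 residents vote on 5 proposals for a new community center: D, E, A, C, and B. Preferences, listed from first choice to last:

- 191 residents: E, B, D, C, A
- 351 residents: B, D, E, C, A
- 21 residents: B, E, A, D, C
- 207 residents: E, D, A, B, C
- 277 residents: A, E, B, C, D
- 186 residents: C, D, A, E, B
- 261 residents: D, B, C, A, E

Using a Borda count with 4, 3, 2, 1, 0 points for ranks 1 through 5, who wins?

D: 191·2 + 351·3 + 21·1 + 207·3 + 277·0 + 186·3 + 261·4 = 3679
E: 191·4 + 351·2 + 21·3 + 207·4 + 277·3 + 186·1 + 261·0 = 3374
A: 191·0 + 351·0 + 21·2 + 207·2 + 277·4 + 186·2 + 261·1 = 2197
C: 191·1 + 351·1 + 21·0 + 207·0 + 277·1 + 186·4 + 261·2 = 2085
B: 191·3 + 351·4 + 21·4 + 207·1 + 277·2 + 186·0 + 261·3 = 3605
D has the highest Borda score (3679).

D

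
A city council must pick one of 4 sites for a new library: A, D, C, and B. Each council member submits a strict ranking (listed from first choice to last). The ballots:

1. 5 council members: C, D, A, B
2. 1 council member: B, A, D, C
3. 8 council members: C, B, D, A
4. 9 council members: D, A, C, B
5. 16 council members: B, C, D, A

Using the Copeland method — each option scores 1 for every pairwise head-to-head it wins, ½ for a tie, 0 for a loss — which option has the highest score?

C

A: loses to D, C, and B → score 0.
D: beats A; loses to C and B → score 1.
C: beats A, D, and B → score 3.
B: beats A and D; loses to C → score 2.
C has the best pairwise record.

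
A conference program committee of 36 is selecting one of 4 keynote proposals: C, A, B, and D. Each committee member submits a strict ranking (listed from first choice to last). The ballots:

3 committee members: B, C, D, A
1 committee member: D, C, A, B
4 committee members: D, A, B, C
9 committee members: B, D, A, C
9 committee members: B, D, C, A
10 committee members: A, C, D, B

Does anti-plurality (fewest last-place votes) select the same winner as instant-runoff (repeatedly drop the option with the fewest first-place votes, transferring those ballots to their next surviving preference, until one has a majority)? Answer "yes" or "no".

no

Anti-plurality — last-place votes: C 13, A 12, B 11, D 0. Winner: D.
Instant-runoff — R1 C 0, A 10, B 21, D 5 (B winner). Winner: B.
The two methods disagree.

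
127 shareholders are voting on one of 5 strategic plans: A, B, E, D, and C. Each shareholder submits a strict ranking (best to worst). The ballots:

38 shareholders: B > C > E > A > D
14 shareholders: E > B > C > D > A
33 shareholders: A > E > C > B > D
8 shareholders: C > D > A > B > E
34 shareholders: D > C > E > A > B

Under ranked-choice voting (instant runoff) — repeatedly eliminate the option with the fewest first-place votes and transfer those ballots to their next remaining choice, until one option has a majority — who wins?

B

Round 1: A 33, B 38, E 14, D 34, C 8. Eliminate C.
Round 2: A 33, B 38, E 14, D 42. Eliminate E.
Round 3: A 33, B 52, D 42. Eliminate A.
Round 4: B 85, D 42. B has a majority.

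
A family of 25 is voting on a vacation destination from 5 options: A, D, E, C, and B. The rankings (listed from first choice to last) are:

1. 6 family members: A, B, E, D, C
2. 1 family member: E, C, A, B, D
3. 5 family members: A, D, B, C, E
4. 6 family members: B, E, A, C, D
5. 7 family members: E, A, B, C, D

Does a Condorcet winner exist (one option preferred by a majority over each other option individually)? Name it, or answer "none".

none

Checking pairwise contests:
E beats A 14–11.
A beats D 25–0.
B beats E 17–8.
A beats C 24–1.
A beats B 19–6.
Every option loses at least one head-to-head, so there is no Condorcet winner.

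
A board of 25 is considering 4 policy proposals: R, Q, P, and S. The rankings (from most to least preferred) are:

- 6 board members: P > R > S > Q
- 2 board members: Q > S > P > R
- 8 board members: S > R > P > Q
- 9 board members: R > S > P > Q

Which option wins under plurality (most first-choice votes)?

First-place votes: R 9, Q 2, P 6, S 8.
R has the most first-place votes.

R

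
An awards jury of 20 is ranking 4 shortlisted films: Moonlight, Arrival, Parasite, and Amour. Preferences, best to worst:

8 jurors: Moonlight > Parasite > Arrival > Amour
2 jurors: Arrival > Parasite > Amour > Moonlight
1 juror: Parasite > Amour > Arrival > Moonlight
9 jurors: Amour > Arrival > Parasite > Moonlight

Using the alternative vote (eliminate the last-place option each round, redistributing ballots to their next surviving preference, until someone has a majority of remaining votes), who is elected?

Round 1: Moonlight 8, Arrival 2, Parasite 1, Amour 9. Eliminate Parasite.
Round 2: Moonlight 8, Arrival 2, Amour 10. Eliminate Arrival.
Round 3: Moonlight 8, Amour 12. Amour has a majority.

Amour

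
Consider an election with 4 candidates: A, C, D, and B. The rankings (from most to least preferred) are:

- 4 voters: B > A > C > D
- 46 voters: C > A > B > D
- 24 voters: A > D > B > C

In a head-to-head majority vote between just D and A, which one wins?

A

Voters preferring D to A: 0; preferring A to D: 74.
A wins the head-to-head.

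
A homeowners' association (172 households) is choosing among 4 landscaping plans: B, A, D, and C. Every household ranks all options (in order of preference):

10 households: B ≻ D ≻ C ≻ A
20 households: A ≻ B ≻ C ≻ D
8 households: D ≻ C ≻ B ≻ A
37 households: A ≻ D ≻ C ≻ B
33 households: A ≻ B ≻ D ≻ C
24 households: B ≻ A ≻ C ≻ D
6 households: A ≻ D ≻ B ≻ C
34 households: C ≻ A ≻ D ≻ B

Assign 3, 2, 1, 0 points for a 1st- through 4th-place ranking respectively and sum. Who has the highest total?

A

B: 10·3 + 20·2 + 8·1 + 37·0 + 33·2 + 24·3 + 6·1 + 34·0 = 222
A: 10·0 + 20·3 + 8·0 + 37·3 + 33·3 + 24·2 + 6·3 + 34·2 = 404
D: 10·2 + 20·0 + 8·3 + 37·2 + 33·1 + 24·0 + 6·2 + 34·1 = 197
C: 10·1 + 20·1 + 8·2 + 37·1 + 33·0 + 24·1 + 6·0 + 34·3 = 209
A has the highest Borda score (404).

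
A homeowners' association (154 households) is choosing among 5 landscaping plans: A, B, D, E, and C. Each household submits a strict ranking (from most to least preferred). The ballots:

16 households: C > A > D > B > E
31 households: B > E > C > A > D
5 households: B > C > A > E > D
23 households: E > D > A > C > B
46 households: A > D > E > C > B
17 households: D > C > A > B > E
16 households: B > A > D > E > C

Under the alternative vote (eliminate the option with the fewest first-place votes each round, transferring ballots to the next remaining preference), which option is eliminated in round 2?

Round 1: A 46, B 52, D 17, E 23, C 16. Eliminate C.
Round 2: A 62, B 52, D 17, E 23. Eliminate D.

D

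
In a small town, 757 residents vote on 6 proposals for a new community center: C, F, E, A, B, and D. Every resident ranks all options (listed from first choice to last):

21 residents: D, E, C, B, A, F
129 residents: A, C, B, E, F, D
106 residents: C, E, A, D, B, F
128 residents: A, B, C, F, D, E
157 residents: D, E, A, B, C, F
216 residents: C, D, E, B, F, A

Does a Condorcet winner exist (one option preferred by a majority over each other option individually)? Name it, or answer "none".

none

Checking pairwise contests:
A beats C 414–343.
C beats F 757–0.
C beats E 579–178.
E beats A 500–257.
C beats B 472–285.
C beats D 579–178.
Every option loses at least one head-to-head, so there is no Condorcet winner.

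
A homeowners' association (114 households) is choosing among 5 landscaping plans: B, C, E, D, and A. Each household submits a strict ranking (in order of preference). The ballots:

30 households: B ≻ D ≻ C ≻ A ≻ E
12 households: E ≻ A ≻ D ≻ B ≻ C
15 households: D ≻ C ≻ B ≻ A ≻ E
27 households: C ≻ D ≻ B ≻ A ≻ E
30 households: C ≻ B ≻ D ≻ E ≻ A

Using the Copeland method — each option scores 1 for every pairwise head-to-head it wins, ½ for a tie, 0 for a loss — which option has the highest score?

C

B: beats E, D, and A; loses to C → score 3.
C: beats B, E, and A; ties D → score 3.5.
E: loses to B, C, D, and A → score 0.
D: beats E and A; ties C; loses to B → score 2.5.
A: beats E; loses to B, C, and D → score 1.
C has the best pairwise record.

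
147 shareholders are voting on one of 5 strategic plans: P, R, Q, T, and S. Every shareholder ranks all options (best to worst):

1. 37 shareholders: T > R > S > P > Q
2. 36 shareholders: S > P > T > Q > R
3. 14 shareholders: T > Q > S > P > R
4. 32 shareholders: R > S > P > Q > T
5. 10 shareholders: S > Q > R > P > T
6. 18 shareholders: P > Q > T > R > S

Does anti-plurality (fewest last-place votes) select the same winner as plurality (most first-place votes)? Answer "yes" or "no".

no

Anti-plurality — last-place votes: P 0, R 50, Q 37, T 42, S 18. Winner: P.
Plurality — first-place votes: P 18, R 32, Q 0, T 51, S 46. Winner: T.
The two methods disagree.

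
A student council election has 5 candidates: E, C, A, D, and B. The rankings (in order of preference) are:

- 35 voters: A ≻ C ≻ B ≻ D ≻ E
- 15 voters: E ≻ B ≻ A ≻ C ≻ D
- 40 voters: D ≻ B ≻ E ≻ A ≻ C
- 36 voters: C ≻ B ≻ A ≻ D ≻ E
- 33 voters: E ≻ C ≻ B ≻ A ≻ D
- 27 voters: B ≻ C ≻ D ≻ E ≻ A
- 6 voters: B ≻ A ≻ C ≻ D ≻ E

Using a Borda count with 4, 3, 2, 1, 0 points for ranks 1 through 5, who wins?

E: 35·0 + 15·4 + 40·2 + 36·0 + 33·4 + 27·1 + 6·0 = 299
C: 35·3 + 15·1 + 40·0 + 36·4 + 33·3 + 27·3 + 6·2 = 456
A: 35·4 + 15·2 + 40·1 + 36·2 + 33·1 + 27·0 + 6·3 = 333
D: 35·1 + 15·0 + 40·4 + 36·1 + 33·0 + 27·2 + 6·1 = 291
B: 35·2 + 15·3 + 40·3 + 36·3 + 33·2 + 27·4 + 6·4 = 541
B has the highest Borda score (541).

B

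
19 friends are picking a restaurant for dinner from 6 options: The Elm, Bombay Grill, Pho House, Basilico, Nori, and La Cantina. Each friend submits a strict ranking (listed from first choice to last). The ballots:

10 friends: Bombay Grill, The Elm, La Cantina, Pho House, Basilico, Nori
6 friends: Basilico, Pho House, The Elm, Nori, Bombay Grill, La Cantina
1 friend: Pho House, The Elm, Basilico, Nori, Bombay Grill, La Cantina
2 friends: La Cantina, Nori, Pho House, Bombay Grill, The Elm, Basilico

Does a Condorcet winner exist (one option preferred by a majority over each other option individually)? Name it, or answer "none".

Bombay Grill

Bombay Grill vs The Elm: 12–7 for Bombay Grill.
Bombay Grill vs Pho House: 10–9 for Bombay Grill.
Bombay Grill vs Basilico: 12–7 for Bombay Grill.
Bombay Grill vs Nori: 10–9 for Bombay Grill.
Bombay Grill vs La Cantina: 17–2 for Bombay Grill.
Bombay Grill beats every other option head-to-head.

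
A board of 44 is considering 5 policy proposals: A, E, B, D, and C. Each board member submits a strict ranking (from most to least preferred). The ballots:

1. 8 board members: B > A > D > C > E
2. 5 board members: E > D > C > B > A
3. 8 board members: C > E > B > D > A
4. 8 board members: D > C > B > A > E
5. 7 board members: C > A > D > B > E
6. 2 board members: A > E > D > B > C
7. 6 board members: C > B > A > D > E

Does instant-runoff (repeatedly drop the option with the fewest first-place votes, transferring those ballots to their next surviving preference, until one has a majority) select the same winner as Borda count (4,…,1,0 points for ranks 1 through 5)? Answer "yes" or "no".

Instant-runoff — R1 A 2, E 5, B 8, D 8, C 21 (A out); R2 E 7, B 8, D 8, C 21 (E out); R3 B 8, D 15, C 21 (B out); R4 D 23, C 21 (D winner). Winner: D.
Borda — scores: A 73, E 50, B 96, D 95, C 126. Winner: C.
The two methods disagree.

no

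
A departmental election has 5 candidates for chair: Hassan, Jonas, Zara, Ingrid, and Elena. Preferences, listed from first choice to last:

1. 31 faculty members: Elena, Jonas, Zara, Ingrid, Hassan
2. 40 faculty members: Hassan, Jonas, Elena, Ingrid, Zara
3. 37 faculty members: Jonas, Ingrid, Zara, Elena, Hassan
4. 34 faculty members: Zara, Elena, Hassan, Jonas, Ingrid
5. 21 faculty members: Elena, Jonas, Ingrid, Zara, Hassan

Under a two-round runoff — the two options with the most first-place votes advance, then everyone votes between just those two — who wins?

Round 1 first-place votes: Hassan 40, Jonas 37, Zara 34, Ingrid 0, Elena 52.
Elena and Hassan advance.
Runoff: Elena is preferred to Hassan by 123 voters; Hassan by 40.
Elena wins the runoff.

Elena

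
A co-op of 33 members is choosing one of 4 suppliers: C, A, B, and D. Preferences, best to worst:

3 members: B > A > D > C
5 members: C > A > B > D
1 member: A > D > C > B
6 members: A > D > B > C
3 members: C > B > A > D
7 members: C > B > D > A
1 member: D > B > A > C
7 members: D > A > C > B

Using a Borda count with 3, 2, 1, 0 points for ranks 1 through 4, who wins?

C: 3·0 + 5·3 + 1·1 + 6·0 + 3·3 + 7·3 + 1·0 + 7·1 = 53
A: 3·2 + 5·2 + 1·3 + 6·3 + 3·1 + 7·0 + 1·1 + 7·2 = 55
B: 3·3 + 5·1 + 1·0 + 6·1 + 3·2 + 7·2 + 1·2 + 7·0 = 42
D: 3·1 + 5·0 + 1·2 + 6·2 + 3·0 + 7·1 + 1·3 + 7·3 = 48
A has the highest Borda score (55).

A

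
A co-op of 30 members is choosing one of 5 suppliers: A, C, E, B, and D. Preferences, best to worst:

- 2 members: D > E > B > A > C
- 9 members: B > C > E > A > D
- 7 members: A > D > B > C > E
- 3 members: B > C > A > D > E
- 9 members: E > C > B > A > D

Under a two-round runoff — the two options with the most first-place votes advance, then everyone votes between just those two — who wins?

B

Round 1 first-place votes: A 7, C 0, E 9, B 12, D 2.
B and E advance.
Runoff: B is preferred to E by 19 voters; E by 11.
B wins the runoff.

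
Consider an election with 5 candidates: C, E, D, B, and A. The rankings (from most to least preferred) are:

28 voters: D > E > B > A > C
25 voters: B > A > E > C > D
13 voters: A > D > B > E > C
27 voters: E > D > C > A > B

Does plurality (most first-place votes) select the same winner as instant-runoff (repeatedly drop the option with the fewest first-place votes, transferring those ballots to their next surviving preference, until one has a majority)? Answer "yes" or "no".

no

Plurality — first-place votes: C 0, E 27, D 28, B 25, A 13. Winner: D.
Instant-runoff — R1 C 0, E 27, D 28, B 25, A 13 (C out); R2 E 27, D 28, B 25, A 13 (A out); R3 E 27, D 41, B 25 (B out); R4 E 52, D 41 (E winner). Winner: E.
The two methods disagree.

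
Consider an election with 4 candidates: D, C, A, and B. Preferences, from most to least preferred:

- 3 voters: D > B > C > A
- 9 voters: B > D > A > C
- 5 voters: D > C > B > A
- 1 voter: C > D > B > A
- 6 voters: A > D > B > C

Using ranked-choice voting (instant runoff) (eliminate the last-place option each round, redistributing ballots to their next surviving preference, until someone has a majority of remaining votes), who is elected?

Round 1: D 8, C 1, A 6, B 9. Eliminate C.
Round 2: D 9, A 6, B 9. Eliminate A.
Round 3: D 15, B 9. D has a majority.

D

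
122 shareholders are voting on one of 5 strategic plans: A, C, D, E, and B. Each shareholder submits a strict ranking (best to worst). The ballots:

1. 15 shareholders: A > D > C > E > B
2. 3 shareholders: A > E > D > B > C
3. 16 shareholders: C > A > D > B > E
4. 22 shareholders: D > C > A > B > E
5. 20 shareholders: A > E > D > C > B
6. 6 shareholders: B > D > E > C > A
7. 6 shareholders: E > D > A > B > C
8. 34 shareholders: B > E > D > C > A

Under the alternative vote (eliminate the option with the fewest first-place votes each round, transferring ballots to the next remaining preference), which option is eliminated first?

E

Round 1: A 38, C 16, D 22, E 6, B 40. Eliminate E.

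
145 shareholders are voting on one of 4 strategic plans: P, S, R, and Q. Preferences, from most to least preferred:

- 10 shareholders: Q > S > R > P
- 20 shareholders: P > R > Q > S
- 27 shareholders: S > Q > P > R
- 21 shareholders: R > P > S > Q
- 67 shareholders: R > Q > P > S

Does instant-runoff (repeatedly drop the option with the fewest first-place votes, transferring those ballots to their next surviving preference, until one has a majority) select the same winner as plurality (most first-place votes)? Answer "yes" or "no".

yes

Instant-runoff — R1 P 20, S 27, R 88, Q 10 (R winner). Winner: R.
Plurality — first-place votes: P 20, S 27, R 88, Q 10. Winner: R.
The two methods agree.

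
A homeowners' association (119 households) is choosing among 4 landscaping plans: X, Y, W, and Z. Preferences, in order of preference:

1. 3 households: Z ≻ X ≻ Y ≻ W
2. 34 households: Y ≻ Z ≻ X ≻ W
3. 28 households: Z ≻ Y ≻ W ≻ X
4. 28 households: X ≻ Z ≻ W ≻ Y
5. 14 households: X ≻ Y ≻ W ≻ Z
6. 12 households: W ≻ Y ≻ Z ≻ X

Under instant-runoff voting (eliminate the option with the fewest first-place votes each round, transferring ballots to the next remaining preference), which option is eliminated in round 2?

Z

Round 1: X 42, Y 34, W 12, Z 31. Eliminate W.
Round 2: X 42, Y 46, Z 31. Eliminate Z.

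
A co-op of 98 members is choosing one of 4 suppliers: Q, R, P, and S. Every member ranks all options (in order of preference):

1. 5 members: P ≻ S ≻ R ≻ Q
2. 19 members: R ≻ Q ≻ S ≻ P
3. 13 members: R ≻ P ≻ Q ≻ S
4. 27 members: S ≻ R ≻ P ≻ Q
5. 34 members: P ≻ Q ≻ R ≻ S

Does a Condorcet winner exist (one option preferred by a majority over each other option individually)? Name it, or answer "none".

R vs Q: 64–34 for R.
R vs P: 59–39 for R.
R vs S: 66–32 for R.
R beats every other option head-to-head.

R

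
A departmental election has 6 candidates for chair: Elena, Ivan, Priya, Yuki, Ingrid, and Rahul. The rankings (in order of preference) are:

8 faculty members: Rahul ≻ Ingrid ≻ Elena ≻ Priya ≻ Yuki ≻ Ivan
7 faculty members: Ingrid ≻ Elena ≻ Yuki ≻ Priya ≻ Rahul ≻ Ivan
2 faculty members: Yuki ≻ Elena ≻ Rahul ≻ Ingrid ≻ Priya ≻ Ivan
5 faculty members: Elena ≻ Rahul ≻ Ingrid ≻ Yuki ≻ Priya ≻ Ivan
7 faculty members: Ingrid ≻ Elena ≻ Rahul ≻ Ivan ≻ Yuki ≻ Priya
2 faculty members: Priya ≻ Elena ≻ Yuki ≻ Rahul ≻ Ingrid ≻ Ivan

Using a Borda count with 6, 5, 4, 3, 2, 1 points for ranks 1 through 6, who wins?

Elena: 8·4 + 7·5 + 2·5 + 5·6 + 7·5 + 2·5 = 152
Ivan: 8·1 + 7·1 + 2·1 + 5·1 + 7·3 + 2·1 = 45
Priya: 8·3 + 7·3 + 2·2 + 5·2 + 7·1 + 2·6 = 78
Yuki: 8·2 + 7·4 + 2·6 + 5·3 + 7·2 + 2·4 = 93
Ingrid: 8·5 + 7·6 + 2·3 + 5·4 + 7·6 + 2·2 = 154
Rahul: 8·6 + 7·2 + 2·4 + 5·5 + 7·4 + 2·3 = 129
Ingrid has the highest Borda score (154).

Ingrid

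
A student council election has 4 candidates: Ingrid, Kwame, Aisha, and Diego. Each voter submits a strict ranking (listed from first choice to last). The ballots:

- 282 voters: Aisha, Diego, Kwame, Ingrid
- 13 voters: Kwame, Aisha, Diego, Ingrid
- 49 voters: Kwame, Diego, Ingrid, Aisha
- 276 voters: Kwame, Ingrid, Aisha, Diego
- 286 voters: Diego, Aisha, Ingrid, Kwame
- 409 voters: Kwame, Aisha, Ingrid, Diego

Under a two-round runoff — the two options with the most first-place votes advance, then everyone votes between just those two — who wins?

Round 1 first-place votes: Ingrid 0, Kwame 747, Aisha 282, Diego 286.
Kwame and Diego advance.
Runoff: Kwame is preferred to Diego by 747 voters; Diego by 568.
Kwame wins the runoff.

Kwame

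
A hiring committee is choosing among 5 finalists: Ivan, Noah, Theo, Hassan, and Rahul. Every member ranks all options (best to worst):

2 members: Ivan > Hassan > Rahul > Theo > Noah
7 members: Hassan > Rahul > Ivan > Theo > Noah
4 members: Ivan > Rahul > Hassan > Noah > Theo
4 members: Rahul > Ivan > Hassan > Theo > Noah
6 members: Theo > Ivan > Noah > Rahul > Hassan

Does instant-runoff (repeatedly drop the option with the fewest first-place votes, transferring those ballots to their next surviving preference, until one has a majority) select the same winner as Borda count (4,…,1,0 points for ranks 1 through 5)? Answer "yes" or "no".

Instant-runoff — R1 Ivan 6, Noah 0, Theo 6, Hassan 7, Rahul 4 (Noah out); R2 Ivan 6, Theo 6, Hassan 7, Rahul 4 (Rahul out); R3 Ivan 10, Theo 6, Hassan 7 (Theo out); R4 Ivan 16, Hassan 7 (Ivan winner). Winner: Ivan.
Borda — scores: Ivan 68, Noah 16, Theo 37, Hassan 50, Rahul 59. Winner: Ivan.
The two methods agree.

yes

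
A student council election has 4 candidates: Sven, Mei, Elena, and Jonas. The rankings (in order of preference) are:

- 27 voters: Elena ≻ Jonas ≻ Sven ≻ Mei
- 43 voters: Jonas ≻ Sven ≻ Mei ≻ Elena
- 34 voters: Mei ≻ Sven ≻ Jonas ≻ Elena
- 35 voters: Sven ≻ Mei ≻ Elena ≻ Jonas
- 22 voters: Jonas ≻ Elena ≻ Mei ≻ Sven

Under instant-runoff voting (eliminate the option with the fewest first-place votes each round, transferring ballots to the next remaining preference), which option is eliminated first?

Round 1: Sven 35, Mei 34, Elena 27, Jonas 65. Eliminate Elena.

Elena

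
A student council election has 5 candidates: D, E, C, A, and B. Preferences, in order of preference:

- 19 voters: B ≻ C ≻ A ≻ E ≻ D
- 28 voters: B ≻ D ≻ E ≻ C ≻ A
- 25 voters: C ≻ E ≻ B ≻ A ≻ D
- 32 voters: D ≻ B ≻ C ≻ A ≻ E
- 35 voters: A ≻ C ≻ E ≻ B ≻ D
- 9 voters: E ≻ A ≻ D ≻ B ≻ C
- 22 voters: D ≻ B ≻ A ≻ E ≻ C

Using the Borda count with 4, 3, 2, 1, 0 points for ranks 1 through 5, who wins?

D: 19·0 + 28·3 + 25·0 + 32·4 + 35·0 + 9·2 + 22·4 = 318
E: 19·1 + 28·2 + 25·3 + 32·0 + 35·2 + 9·4 + 22·1 = 278
C: 19·3 + 28·1 + 25·4 + 32·2 + 35·3 + 9·0 + 22·0 = 354
A: 19·2 + 28·0 + 25·1 + 32·1 + 35·4 + 9·3 + 22·2 = 306
B: 19·4 + 28·4 + 25·2 + 32·3 + 35·1 + 9·1 + 22·3 = 444
B has the highest Borda score (444).

B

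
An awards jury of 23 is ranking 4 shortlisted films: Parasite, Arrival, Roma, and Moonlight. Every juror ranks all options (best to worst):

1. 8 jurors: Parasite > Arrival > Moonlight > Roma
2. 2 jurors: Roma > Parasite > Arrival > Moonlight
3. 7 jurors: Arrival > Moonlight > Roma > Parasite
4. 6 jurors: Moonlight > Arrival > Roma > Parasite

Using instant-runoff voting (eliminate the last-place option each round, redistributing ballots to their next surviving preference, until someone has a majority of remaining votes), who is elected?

Arrival

Round 1: Parasite 8, Arrival 7, Roma 2, Moonlight 6. Eliminate Roma.
Round 2: Parasite 10, Arrival 7, Moonlight 6. Eliminate Moonlight.
Round 3: Parasite 10, Arrival 13. Arrival has a majority.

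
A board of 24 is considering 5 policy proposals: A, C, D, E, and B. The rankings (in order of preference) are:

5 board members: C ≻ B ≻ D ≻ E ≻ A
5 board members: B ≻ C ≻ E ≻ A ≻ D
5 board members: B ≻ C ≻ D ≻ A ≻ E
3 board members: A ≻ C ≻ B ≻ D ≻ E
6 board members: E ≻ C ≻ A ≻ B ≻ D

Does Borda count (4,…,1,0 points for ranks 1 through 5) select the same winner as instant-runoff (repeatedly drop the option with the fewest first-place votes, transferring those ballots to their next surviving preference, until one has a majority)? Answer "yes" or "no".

yes

Borda — scores: A 34, C 77, D 23, E 39, B 67. Winner: C.
Instant-runoff — R1 A 3, C 5, D 0, E 6, B 10 (D out); R2 A 3, C 5, E 6, B 10 (A out); R3 C 8, E 6, B 10 (E out); R4 C 14, B 10 (C winner). Winner: C.
The two methods agree.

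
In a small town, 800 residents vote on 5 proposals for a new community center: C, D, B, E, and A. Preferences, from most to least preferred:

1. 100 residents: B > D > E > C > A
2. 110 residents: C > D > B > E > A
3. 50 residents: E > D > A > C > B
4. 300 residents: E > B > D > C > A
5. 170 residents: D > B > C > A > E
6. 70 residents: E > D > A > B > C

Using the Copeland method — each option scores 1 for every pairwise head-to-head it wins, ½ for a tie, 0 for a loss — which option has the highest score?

C: beats A; loses to D, B, and E → score 1.
D: beats C and A; ties B; loses to E → score 2.5.
B: beats C and A; ties D; loses to E → score 2.5.
E: beats C, D, B, and A → score 4.
A: loses to C, D, B, and E → score 0.
E has the best pairwise record.

E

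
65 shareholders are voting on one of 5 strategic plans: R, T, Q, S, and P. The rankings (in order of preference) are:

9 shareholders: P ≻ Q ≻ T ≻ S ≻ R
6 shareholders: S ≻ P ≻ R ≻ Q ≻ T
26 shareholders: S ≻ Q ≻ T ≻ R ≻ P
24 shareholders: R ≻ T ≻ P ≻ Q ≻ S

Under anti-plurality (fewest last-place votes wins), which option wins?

Q

Last-place votes: R 9, T 6, Q 0, S 24, P 26.
Q is ranked last by the fewest voters, so Q wins.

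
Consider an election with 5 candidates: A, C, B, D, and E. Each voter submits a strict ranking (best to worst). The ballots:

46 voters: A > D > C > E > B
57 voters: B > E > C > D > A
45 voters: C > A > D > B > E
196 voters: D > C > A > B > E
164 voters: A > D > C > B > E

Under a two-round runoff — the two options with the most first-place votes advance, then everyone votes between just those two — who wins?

A

Round 1 first-place votes: A 210, C 45, B 57, D 196, E 0.
A and D advance.
Runoff: A is preferred to D by 255 voters; D by 253.
A wins the runoff.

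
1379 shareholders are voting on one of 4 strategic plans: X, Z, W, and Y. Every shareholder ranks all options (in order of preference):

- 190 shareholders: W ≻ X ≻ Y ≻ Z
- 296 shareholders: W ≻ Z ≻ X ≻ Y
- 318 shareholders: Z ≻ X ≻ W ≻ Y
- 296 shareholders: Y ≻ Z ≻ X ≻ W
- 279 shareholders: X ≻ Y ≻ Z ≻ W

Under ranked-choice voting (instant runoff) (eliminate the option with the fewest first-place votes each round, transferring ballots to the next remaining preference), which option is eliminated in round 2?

Z

Round 1: X 279, Z 318, W 486, Y 296. Eliminate X.
Round 2: Z 318, W 486, Y 575. Eliminate Z.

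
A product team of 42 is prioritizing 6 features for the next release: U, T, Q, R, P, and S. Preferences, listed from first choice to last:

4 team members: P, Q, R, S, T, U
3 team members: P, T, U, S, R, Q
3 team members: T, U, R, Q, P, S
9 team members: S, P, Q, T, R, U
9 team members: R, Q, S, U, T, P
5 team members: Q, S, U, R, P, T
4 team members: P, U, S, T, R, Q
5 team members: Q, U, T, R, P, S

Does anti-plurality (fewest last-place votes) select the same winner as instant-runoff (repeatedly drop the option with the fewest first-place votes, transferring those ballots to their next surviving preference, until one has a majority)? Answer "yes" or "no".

yes

Anti-plurality — last-place votes: U 13, T 5, Q 7, R 0, P 9, S 8. Winner: R.
Instant-runoff — R1 U 0, T 3, Q 10, R 9, P 11, S 9 (U out); R2 T 3, Q 10, R 9, P 11, S 9 (T out); R3 Q 10, R 12, P 11, S 9 (S out); R4 Q 10, R 12, P 20 (Q out); R5 R 22, P 20 (R winner). Winner: R.
The two methods agree.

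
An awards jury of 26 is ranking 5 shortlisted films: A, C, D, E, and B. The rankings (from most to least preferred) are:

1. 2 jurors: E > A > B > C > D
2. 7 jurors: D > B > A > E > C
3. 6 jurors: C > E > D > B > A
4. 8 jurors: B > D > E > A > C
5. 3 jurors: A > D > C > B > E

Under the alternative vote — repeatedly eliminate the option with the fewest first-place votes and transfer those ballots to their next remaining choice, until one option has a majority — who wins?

D

Round 1: A 3, C 6, D 7, E 2, B 8. Eliminate E.
Round 2: A 5, C 6, D 7, B 8. Eliminate A.
Round 3: C 6, D 10, B 10. Eliminate C.
Round 4: D 16, B 10. D has a majority.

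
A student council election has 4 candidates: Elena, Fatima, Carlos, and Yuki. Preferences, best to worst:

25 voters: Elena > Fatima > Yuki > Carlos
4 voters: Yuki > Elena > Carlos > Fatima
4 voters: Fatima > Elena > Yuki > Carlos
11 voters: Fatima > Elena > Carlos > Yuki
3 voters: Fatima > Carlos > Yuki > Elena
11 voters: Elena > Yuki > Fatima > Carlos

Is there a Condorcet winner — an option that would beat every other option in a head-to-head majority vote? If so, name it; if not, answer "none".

Elena vs Fatima: 40–18 for Elena.
Elena vs Carlos: 55–3 for Elena.
Elena vs Yuki: 51–7 for Elena.
Elena beats every other option head-to-head.

Elena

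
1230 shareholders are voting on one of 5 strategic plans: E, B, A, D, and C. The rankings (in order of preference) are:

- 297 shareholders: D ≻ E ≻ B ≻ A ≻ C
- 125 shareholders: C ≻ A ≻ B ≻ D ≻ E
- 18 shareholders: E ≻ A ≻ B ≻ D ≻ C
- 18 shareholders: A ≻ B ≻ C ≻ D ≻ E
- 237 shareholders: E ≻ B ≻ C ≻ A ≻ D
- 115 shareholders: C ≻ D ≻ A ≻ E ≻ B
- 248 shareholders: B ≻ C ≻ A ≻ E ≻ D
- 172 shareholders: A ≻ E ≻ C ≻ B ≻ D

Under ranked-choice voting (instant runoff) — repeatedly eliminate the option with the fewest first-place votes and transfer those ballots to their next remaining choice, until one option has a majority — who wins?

Round 1: E 255, B 248, A 190, D 297, C 240. Eliminate A.
Round 2: E 427, B 266, D 297, C 240. Eliminate C.
Round 3: E 427, B 391, D 412. Eliminate B.
Round 4: E 675, D 555. E has a majority.

E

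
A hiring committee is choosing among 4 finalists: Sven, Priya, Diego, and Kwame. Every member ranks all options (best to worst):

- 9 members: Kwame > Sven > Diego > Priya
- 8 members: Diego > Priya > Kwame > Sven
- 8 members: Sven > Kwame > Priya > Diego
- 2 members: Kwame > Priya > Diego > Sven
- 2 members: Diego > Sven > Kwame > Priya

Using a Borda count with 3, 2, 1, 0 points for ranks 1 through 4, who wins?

Kwame

Sven: 9·2 + 8·0 + 8·3 + 2·0 + 2·2 = 46
Priya: 9·0 + 8·2 + 8·1 + 2·2 + 2·0 = 28
Diego: 9·1 + 8·3 + 8·0 + 2·1 + 2·3 = 41
Kwame: 9·3 + 8·1 + 8·2 + 2·3 + 2·1 = 59
Kwame has the highest Borda score (59).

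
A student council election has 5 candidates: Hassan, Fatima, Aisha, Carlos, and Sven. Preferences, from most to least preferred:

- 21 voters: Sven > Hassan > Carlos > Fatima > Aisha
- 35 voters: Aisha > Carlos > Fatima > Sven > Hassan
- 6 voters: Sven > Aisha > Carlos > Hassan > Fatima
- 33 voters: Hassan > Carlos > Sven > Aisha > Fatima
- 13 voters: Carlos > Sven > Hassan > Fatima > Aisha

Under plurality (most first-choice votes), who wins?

Aisha

First-place votes: Hassan 33, Fatima 0, Aisha 35, Carlos 13, Sven 27.
Aisha has the most first-place votes.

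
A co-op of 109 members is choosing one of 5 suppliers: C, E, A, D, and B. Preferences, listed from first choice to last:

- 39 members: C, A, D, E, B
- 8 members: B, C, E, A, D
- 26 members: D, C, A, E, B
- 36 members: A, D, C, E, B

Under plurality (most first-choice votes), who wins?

First-place votes: C 39, E 0, A 36, D 26, B 8.
C has the most first-place votes.

C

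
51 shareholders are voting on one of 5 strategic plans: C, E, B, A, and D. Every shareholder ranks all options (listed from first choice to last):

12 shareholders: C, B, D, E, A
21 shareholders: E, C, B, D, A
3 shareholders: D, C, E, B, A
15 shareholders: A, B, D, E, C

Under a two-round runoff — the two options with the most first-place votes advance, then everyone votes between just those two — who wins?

Round 1 first-place votes: C 12, E 21, B 0, A 15, D 3.
E and A advance.
Runoff: E is preferred to A by 36 voters; A by 15.
E wins the runoff.

E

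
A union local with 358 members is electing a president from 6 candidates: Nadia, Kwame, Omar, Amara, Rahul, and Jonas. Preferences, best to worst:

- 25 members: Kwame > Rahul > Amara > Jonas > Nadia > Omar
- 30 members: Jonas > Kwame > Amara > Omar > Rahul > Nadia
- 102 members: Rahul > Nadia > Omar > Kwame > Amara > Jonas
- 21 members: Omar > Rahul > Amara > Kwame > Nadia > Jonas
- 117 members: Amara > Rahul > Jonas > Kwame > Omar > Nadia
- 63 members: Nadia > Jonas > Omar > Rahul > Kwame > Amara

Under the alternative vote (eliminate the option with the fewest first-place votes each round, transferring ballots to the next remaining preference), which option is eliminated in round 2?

Round 1: Nadia 63, Kwame 25, Omar 21, Amara 117, Rahul 102, Jonas 30. Eliminate Omar.
Round 2: Nadia 63, Kwame 25, Amara 117, Rahul 123, Jonas 30. Eliminate Kwame.

Kwame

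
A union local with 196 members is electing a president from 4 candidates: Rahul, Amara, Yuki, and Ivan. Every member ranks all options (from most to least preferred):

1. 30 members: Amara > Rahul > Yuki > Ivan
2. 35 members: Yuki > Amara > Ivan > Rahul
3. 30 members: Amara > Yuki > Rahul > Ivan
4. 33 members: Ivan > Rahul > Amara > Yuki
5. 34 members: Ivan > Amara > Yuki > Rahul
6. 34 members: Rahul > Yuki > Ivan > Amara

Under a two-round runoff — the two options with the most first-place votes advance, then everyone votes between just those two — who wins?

Round 1 first-place votes: Rahul 34, Amara 60, Yuki 35, Ivan 67.
Ivan and Amara advance.
Runoff: Ivan is preferred to Amara by 101 voters; Amara by 95.
Ivan wins the runoff.

Ivan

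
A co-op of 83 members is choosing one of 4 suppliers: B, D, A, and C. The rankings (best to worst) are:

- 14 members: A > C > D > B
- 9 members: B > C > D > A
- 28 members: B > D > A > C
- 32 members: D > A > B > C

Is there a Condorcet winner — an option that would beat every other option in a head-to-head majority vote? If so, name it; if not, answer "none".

D

D vs B: 46–37 for D.
D vs A: 69–14 for D.
D vs C: 60–23 for D.
D beats every other option head-to-head.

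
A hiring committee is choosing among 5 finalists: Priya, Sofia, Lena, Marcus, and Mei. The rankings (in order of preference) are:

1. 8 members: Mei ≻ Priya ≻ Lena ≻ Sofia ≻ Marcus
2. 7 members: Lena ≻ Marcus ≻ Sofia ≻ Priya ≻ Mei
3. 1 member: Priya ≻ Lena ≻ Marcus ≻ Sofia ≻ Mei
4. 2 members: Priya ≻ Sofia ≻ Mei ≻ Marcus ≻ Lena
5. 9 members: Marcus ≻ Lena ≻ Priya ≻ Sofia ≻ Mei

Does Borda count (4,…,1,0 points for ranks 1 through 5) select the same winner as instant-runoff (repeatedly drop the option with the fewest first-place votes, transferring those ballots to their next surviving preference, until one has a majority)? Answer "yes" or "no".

no

Borda — scores: Priya 61, Sofia 38, Lena 74, Marcus 61, Mei 36. Winner: Lena.
Instant-runoff — R1 Priya 3, Sofia 0, Lena 7, Marcus 9, Mei 8 (Sofia out); R2 Priya 3, Lena 7, Marcus 9, Mei 8 (Priya out); R3 Lena 8, Marcus 9, Mei 10 (Lena out); R4 Marcus 17, Mei 10 (Marcus winner). Winner: Marcus.
The two methods disagree.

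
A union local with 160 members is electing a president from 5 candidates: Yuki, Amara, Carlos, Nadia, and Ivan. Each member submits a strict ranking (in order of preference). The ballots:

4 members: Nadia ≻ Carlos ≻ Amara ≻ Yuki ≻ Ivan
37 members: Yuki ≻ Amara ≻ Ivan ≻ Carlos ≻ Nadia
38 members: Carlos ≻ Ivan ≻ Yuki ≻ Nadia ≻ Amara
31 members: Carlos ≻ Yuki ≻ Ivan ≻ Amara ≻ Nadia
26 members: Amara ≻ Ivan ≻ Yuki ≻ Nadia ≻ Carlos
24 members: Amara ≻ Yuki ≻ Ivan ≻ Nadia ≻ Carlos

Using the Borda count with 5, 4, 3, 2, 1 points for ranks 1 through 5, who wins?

Yuki

Yuki: 4·2 + 37·5 + 38·3 + 31·4 + 26·3 + 24·4 = 605
Amara: 4·3 + 37·4 + 38·1 + 31·2 + 26·5 + 24·5 = 510
Carlos: 4·4 + 37·2 + 38·5 + 31·5 + 26·1 + 24·1 = 485
Nadia: 4·5 + 37·1 + 38·2 + 31·1 + 26·2 + 24·2 = 264
Ivan: 4·1 + 37·3 + 38·4 + 31·3 + 26·4 + 24·3 = 536
Yuki has the highest Borda score (605).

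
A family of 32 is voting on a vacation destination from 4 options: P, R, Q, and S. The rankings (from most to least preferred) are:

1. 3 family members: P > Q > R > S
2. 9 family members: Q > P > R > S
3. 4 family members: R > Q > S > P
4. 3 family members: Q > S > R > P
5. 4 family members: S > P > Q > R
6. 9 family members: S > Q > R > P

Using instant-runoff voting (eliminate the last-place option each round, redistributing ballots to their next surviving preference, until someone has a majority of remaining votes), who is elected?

Round 1: P 3, R 4, Q 12, S 13. Eliminate P.
Round 2: R 4, Q 15, S 13. Eliminate R.
Round 3: Q 19, S 13. Q has a majority.

Q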